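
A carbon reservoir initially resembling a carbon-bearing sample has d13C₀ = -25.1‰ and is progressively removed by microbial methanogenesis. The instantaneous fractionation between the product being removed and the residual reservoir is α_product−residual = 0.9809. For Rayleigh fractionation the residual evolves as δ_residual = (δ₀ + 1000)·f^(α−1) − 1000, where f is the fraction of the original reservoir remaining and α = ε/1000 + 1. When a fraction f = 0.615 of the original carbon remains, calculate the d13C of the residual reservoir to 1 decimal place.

Rayleigh residual: δ_res = (δ₀ + 1000)·f^(α−1) − 1000
α − 1 = -0.01910
f^(α−1) = 0.615^(-0.01910) = 1.009328
δ_res = (-25.1 + 1000) × 1.009328 − 1000 = 983.994 − 1000 = -16.01‰

-16.0‰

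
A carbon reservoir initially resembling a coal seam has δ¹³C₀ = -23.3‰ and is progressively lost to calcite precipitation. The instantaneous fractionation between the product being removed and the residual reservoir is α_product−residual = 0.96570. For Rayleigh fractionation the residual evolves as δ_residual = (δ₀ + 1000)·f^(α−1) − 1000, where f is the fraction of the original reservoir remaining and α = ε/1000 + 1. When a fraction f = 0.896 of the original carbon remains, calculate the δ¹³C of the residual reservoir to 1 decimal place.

Rayleigh residual: δ_res = (δ₀ + 1000)·f^(α−1) − 1000
α − 1 = -0.03430
f^(α−1) = 0.896^(-0.03430) = 1.003774
δ_res = (-23.3 + 1000) × 1.003774 − 1000 = 980.386 − 1000 = -19.61‰

-19.6‰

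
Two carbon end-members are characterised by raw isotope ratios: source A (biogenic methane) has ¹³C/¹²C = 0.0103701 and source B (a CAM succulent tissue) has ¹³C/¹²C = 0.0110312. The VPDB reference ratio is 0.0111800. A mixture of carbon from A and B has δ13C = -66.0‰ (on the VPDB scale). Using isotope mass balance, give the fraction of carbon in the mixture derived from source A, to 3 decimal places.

δ_A = (0.0103701/0.0111800 − 1)×1000 = (0.927558 − 1)×1000 = -72.442‰
δ_B = (0.0110312/0.0111800 − 1)×1000 = (0.986691 − 1)×1000 = -13.309‰
f_A = (δ_mix − δ_B)/(δ_A − δ_B) = (-66.0 − (-13.309))/(-72.442 − (-13.309))
f_A = -52.691 / -59.132 = 0.8911

0.891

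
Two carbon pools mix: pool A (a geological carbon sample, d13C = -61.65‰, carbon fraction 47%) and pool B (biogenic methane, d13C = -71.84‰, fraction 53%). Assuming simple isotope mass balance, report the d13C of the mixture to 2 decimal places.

-67.05‰

δ_mix = f_A·δ_A + f_B·δ_B
δ_mix = 0.47 × (-61.65) + 0.53 × (-71.84)
δ_mix = -28.975 + -38.075 = -67.051‰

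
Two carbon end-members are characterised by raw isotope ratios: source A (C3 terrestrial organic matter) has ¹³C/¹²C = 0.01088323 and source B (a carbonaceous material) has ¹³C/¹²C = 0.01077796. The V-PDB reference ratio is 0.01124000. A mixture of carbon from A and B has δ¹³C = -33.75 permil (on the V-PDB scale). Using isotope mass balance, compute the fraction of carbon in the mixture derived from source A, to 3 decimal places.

0.786

δ_A = (0.01088323/0.01124000 − 1)×1000 = (0.968259 − 1)×1000 = -31.741 permil
δ_B = (0.01077796/0.01124000 − 1)×1000 = (0.958893 − 1)×1000 = -41.107 permil
f_A = (δ_mix − δ_B)/(δ_A − δ_B) = (-33.75 − (-41.107))/(-31.741 − (-41.107))
f_A = 7.357 / 9.366 = 0.7855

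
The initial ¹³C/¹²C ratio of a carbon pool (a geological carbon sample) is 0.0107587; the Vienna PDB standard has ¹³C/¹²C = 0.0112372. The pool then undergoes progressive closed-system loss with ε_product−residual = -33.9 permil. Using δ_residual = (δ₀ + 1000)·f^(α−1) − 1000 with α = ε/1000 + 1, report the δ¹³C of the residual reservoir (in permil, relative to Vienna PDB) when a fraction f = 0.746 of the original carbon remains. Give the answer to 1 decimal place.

-33.0 permil

δ₀ = (0.0107587/0.0112372 − 1)×1000 = (0.957418 − 1)×1000 = -42.582 permil
α − 1 = ε/1000 = -0.0339
f^(α−1) = 0.746^(-0.0339) = 1.009983
δ_res = (-42.582 + 1000) × 1.009983 − 1000 = 966.976 − 1000 = -33.02 permil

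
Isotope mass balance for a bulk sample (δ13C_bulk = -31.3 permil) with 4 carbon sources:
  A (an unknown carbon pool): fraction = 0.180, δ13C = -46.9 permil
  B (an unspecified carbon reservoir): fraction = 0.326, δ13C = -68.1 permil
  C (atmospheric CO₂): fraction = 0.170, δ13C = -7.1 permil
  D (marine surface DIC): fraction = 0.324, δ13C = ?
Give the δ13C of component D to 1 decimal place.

1.7 permil

Isotope mass balance: δ_bulk = Σ fᵢ·δᵢ.
-31.3 = 0.180×(-46.9) + 0.326×(-68.1) + 0.170×(-7.1) + 0.324×δ_D
0.324·δ_D = -31.3 − (-31.850) = 0.550
δ_D = 0.550 / 0.324 = 1.70 permil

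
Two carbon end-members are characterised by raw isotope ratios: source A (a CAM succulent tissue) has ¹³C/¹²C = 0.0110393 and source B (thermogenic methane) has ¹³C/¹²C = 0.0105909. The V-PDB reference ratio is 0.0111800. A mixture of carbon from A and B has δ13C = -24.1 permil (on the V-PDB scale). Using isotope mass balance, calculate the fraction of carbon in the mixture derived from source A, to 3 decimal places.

δ_A = (0.0110393/0.0111800 − 1)×1000 = (0.987415 − 1)×1000 = -12.585 permil
δ_B = (0.0105909/0.0111800 − 1)×1000 = (0.947308 − 1)×1000 = -52.692 permil
f_A = (δ_mix − δ_B)/(δ_A − δ_B) = (-24.1 − (-52.692))/(-12.585 − (-52.692))
f_A = 28.592 / 40.107 = 0.7129

0.713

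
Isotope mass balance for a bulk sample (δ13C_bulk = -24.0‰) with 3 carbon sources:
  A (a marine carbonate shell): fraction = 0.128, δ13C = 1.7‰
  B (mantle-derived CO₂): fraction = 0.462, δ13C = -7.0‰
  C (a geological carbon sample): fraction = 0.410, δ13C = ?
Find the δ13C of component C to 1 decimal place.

Isotope mass balance: δ_bulk = Σ fᵢ·δᵢ.
-24.0 = 0.128×(1.7) + 0.462×(-7.0) + 0.410×δ_C
0.410·δ_C = -24.0 − (-3.016) = -20.984
δ_C = -20.984 / 0.410 = -51.18‰

-51.2‰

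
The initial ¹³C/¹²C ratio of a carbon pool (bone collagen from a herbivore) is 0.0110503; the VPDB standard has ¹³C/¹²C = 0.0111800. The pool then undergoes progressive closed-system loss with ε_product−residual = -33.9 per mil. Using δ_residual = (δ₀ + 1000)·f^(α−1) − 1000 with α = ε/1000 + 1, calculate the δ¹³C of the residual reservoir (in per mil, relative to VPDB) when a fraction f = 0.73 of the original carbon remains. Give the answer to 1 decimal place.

-1.0 per mil

δ₀ = (0.0110503/0.0111800 − 1)×1000 = (0.988399 − 1)×1000 = -11.601 per mil
α − 1 = ε/1000 = -0.0339
f^(α−1) = 0.73^(-0.0339) = 1.010726
δ_res = (-11.601 + 1000) × 1.010726 − 1000 = 999.000 − 1000 = -1.00 per mil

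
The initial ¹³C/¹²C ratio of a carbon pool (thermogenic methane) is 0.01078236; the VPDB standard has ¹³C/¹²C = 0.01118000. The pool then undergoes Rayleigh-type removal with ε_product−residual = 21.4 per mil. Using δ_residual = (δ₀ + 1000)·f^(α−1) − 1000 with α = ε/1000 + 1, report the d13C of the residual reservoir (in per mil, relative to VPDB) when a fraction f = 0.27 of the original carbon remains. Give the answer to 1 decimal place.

-62.2 per mil

δ₀ = (0.01078236/0.01118000 − 1)×1000 = (0.964433 − 1)×1000 = -35.567 per mil
α − 1 = ε/1000 = 0.0214
f^(α−1) = 0.27^(0.0214) = 0.972369
δ_res = (-35.567 + 1000) × 0.972369 − 1000 = 937.785 − 1000 = -62.22 per mil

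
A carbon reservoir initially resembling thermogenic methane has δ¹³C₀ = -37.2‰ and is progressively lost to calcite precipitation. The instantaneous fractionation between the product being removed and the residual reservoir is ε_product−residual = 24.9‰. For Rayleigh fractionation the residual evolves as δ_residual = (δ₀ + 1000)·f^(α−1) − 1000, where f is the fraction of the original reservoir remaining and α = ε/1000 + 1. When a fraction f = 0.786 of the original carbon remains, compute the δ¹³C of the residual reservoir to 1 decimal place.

Rayleigh residual: δ_res = (δ₀ + 1000)·f^(α−1) − 1000
α = ε/1000 + 1 = 1.02490, so α − 1 = 0.02490
f^(α−1) = 0.786^(0.02490) = 0.994022
δ_res = (-37.2 + 1000) × 0.994022 − 1000 = 957.044 − 1000 = -42.96‰

-43.0‰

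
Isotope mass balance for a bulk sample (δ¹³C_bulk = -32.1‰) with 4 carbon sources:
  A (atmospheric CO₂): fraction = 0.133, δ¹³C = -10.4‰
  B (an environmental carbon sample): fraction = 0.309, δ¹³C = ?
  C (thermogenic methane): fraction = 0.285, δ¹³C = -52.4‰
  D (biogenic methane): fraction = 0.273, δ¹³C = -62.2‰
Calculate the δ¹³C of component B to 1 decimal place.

3.9‰

Isotope mass balance: δ_bulk = Σ fᵢ·δᵢ.
-32.1 = 0.133×(-10.4) + 0.309×δ_B + 0.285×(-52.4) + 0.273×(-62.2)
0.309·δ_B = -32.1 − (-33.298) = 1.198
δ_B = 1.198 / 0.309 = 3.88‰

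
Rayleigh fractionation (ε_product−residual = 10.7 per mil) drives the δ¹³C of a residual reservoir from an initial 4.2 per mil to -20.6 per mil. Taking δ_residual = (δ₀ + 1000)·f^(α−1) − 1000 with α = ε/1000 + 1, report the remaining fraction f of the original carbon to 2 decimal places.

α − 1 = ε/1000 = 0.0107
(δ_res + 1000)/(δ₀ + 1000) = (-20.6 + 1000)/(4.2 + 1000) = 979.4/1004.2 = 0.975304
f = 0.975304^(1/0.0107) = exp(ln(0.975304)/0.0107) = exp(-0.02501/0.0107)
f = exp(-2.3370) = 0.0966

0.10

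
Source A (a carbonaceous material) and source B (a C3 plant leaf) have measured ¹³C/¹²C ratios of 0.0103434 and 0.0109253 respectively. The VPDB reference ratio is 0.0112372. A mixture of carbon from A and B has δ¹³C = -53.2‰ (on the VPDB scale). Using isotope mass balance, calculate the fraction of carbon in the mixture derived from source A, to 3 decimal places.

0.491

δ_A = (0.0103434/0.0112372 − 1)×1000 = (0.920461 − 1)×1000 = -79.539‰
δ_B = (0.0109253/0.0112372 − 1)×1000 = (0.972244 − 1)×1000 = -27.756‰
f_A = (δ_mix − δ_B)/(δ_A − δ_B) = (-53.2 − (-27.756))/(-79.539 − (-27.756))
f_A = -25.444 / -51.783 = 0.4914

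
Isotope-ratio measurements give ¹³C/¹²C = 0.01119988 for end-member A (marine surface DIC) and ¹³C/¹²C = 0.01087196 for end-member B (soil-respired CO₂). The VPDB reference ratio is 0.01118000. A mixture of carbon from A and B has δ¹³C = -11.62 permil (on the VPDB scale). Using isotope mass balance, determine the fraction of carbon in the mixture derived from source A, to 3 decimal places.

δ_A = (0.01119988/0.01118000 − 1)×1000 = (1.001778 − 1)×1000 = 1.778 permil
δ_B = (0.01087196/0.01118000 − 1)×1000 = (0.972447 − 1)×1000 = -27.553 permil
f_A = (δ_mix − δ_B)/(δ_A − δ_B) = (-11.62 − (-27.553))/(1.778 − (-27.553))
f_A = 15.933 / 29.331 = 0.5432

0.543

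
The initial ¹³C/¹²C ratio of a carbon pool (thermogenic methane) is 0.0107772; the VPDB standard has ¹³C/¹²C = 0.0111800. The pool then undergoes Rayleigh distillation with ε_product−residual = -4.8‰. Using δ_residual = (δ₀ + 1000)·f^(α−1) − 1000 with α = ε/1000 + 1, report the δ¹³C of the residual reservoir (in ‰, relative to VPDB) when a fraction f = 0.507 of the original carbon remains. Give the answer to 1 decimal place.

-32.9‰

δ₀ = (0.0107772/0.0111800 − 1)×1000 = (0.963971 − 1)×1000 = -36.029‰
α − 1 = ε/1000 = -0.0048
f^(α−1) = 0.507^(-0.0048) = 1.003266
δ_res = (-36.029 + 1000) × 1.003266 − 1000 = 967.119 − 1000 = -32.88‰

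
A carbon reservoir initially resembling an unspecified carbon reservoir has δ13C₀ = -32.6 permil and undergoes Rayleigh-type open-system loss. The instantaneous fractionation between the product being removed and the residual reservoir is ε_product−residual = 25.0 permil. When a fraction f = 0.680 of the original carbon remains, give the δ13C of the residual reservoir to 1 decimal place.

Rayleigh residual: δ_res = (δ₀ + 1000)·f^(α−1) − 1000
α = ε/1000 + 1 = 1.02500, so α − 1 = 0.02500
f^(α−1) = 0.680^(0.02500) = 0.990405
δ_res = (-32.6 + 1000) × 0.990405 − 1000 = 958.118 − 1000 = -41.88 permil

-41.9 permil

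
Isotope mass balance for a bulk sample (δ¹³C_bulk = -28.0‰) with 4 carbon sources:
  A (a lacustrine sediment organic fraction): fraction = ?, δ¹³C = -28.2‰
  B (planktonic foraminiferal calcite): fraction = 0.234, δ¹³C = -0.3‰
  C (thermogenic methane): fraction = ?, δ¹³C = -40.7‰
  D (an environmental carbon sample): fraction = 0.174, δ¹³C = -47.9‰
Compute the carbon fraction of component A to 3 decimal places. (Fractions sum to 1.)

0.360

Let f_A and f_C be the unknown fractions; fractions sum to 1 so f_A + f_C = 0.592.
Mass balance: Σ fᵢ·δᵢ = δ_bulk ⇒ f_A·(-28.2) + f_C·(-40.7) = -28.0 − (-8.405) = -19.595
Substitute f_C = 0.592 − f_A:
f_A·(-28.2 − -40.7) = -19.595 − 0.592×(-40.7) = 4.499
f_A = 4.499 / 12.5 = 0.3599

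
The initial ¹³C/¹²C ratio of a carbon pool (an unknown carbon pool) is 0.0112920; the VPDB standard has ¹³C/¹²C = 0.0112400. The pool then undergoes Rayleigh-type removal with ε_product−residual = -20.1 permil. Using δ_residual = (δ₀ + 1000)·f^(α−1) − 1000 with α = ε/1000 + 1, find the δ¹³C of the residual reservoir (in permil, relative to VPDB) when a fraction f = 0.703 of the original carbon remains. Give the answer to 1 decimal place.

δ₀ = (0.0112920/0.0112400 − 1)×1000 = (1.004626 − 1)×1000 = 4.626 permil
α − 1 = ε/1000 = -0.0201
f^(α−1) = 0.703^(-0.0201) = 1.007108
δ_res = (4.626 + 1000) × 1.007108 − 1000 = 1011.768 − 1000 = 11.77 permil

11.8 permil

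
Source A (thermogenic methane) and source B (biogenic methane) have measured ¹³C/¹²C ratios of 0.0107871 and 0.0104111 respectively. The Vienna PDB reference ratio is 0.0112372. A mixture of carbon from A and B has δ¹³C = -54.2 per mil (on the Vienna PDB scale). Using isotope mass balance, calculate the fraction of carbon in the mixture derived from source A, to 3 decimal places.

δ_A = (0.0107871/0.0112372 − 1)×1000 = (0.959946 − 1)×1000 = -40.054 per mil
δ_B = (0.0104111/0.0112372 − 1)×1000 = (0.926485 − 1)×1000 = -73.515 per mil
f_A = (δ_mix − δ_B)/(δ_A − δ_B) = (-54.2 − (-73.515))/(-40.054 − (-73.515))
f_A = 19.315 / 33.460 = 0.5772

0.577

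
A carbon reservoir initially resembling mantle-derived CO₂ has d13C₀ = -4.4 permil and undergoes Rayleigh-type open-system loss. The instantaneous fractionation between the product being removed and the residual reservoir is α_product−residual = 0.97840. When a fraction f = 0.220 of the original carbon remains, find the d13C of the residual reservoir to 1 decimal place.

Rayleigh residual: δ_res = (δ₀ + 1000)·f^(α−1) − 1000
α − 1 = -0.02160
f^(α−1) = 0.220^(-0.02160) = 1.033246
δ_res = (-4.4 + 1000) × 1.033246 − 1000 = 1028.700 − 1000 = 28.70 permil

28.7 permil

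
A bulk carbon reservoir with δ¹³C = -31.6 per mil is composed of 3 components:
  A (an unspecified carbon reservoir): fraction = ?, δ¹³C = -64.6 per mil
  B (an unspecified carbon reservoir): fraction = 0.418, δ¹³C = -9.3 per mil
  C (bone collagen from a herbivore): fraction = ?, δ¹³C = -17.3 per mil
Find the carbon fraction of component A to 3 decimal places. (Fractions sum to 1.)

0.373

Let f_A and f_C be the unknown fractions; fractions sum to 1 so f_A + f_C = 0.582.
Mass balance: Σ fᵢ·δᵢ = δ_bulk ⇒ f_A·(-64.6) + f_C·(-17.3) = -31.6 − (-3.887) = -27.713
Substitute f_C = 0.582 − f_A:
f_A·(-64.6 − -17.3) = -27.713 − 0.582×(-17.3) = -17.644
f_A = -17.644 / -47.3 = 0.3730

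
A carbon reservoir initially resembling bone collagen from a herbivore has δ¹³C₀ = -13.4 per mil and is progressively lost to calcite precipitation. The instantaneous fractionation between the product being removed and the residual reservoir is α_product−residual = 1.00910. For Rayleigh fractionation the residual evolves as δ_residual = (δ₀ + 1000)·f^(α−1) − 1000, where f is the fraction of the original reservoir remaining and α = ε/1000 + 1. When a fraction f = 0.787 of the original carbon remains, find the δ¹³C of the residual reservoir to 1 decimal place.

-15.5 per mil

Rayleigh residual: δ_res = (δ₀ + 1000)·f^(α−1) − 1000
α − 1 = 0.00910
f^(α−1) = 0.787^(0.00910) = 0.997823
δ_res = (-13.4 + 1000) × 0.997823 − 1000 = 984.452 − 1000 = -15.55 per mil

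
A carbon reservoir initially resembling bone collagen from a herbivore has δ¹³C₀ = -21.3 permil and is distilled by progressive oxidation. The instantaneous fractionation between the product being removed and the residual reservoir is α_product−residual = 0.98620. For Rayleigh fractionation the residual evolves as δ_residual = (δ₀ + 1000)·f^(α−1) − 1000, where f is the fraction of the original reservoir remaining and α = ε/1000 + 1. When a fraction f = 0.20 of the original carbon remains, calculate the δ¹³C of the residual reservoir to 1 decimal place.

0.7 permil

Rayleigh residual: δ_res = (δ₀ + 1000)·f^(α−1) − 1000
α − 1 = -0.01380
f^(α−1) = 0.20^(-0.01380) = 1.022459
δ_res = (-21.3 + 1000) × 1.022459 − 1000 = 1000.680 − 1000 = 0.68 permil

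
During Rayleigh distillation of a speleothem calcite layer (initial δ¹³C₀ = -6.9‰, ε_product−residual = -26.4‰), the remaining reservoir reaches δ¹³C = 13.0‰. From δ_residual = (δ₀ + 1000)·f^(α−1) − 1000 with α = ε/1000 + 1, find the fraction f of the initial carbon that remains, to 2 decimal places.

0.47

α − 1 = ε/1000 = -0.0264
(δ_res + 1000)/(δ₀ + 1000) = (13.0 + 1000)/(-6.9 + 1000) = 1013.0/993.1 = 1.020038
f = 1.020038^(1/-0.0264) = exp(ln(1.020038)/-0.0264) = exp(0.01984/-0.0264)
f = exp(-0.7515) = 0.4716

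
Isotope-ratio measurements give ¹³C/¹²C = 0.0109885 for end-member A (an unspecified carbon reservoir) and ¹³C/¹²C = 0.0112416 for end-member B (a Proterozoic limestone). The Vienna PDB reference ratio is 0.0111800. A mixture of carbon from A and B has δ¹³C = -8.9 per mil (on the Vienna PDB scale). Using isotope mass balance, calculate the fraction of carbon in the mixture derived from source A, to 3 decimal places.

δ_A = (0.0109885/0.0111800 − 1)×1000 = (0.982871 − 1)×1000 = -17.129 per mil
δ_B = (0.0112416/0.0111800 − 1)×1000 = (1.005510 − 1)×1000 = 5.510 per mil
f_A = (δ_mix − δ_B)/(δ_A − δ_B) = (-8.9 − (5.510))/(-17.129 − (5.510))
f_A = -14.410 / -22.639 = 0.6365

0.637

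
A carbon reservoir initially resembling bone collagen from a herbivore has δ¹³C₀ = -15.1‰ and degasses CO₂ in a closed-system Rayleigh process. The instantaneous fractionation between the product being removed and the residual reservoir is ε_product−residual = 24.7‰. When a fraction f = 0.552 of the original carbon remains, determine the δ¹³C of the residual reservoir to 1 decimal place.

-29.4‰

Rayleigh residual: δ_res = (δ₀ + 1000)·f^(α−1) − 1000
α = ε/1000 + 1 = 1.02470, so α − 1 = 0.02470
f^(α−1) = 0.552^(0.02470) = 0.985430
δ_res = (-15.1 + 1000) × 0.985430 − 1000 = 970.550 − 1000 = -29.45‰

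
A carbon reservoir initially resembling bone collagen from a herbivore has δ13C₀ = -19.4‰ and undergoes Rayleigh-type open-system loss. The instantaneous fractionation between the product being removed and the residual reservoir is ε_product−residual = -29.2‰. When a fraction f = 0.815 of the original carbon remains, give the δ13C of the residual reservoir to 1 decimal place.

-13.5‰

Rayleigh residual: δ_res = (δ₀ + 1000)·f^(α−1) − 1000
α = ε/1000 + 1 = 0.97080, so α − 1 = -0.02920
f^(α−1) = 0.815^(-0.02920) = 1.005991
δ_res = (-19.4 + 1000) × 1.005991 − 1000 = 986.475 − 1000 = -13.52‰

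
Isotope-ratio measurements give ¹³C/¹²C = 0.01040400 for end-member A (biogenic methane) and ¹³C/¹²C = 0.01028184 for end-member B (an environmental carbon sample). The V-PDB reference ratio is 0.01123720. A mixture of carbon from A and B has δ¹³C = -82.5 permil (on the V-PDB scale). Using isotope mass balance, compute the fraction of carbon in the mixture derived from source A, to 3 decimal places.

δ_A = (0.01040400/0.01123720 − 1)×1000 = (0.925853 − 1)×1000 = -74.147 permil
δ_B = (0.01028184/0.01123720 − 1)×1000 = (0.914982 − 1)×1000 = -85.018 permil
f_A = (δ_mix − δ_B)/(δ_A − δ_B) = (-82.5 − (-85.018))/(-74.147 − (-85.018))
f_A = 2.518 / 10.871 = 0.2316

0.232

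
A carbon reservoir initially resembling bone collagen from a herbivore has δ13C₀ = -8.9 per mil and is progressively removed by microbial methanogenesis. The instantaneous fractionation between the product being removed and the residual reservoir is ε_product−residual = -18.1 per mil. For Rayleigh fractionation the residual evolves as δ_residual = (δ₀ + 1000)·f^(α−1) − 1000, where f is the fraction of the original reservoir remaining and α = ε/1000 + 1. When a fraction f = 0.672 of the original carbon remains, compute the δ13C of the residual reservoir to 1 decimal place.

-1.7 per mil

Rayleigh residual: δ_res = (δ₀ + 1000)·f^(α−1) − 1000
α = ε/1000 + 1 = 0.98190, so α − 1 = -0.01810
f^(α−1) = 0.672^(-0.01810) = 1.007221
δ_res = (-8.9 + 1000) × 1.007221 − 1000 = 998.256 − 1000 = -1.74 per mil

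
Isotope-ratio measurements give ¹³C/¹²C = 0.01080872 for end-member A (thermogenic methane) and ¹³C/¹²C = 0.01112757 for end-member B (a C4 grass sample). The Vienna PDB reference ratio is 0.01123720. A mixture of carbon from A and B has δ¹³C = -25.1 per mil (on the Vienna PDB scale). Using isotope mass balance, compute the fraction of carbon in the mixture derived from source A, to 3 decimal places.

δ_A = (0.01080872/0.01123720 − 1)×1000 = (0.961870 − 1)×1000 = -38.130 per mil
δ_B = (0.01112757/0.01123720 − 1)×1000 = (0.990244 − 1)×1000 = -9.756 per mil
f_A = (δ_mix − δ_B)/(δ_A − δ_B) = (-25.1 − (-9.756))/(-38.130 − (-9.756))
f_A = -15.344 / -28.375 = 0.5408

0.541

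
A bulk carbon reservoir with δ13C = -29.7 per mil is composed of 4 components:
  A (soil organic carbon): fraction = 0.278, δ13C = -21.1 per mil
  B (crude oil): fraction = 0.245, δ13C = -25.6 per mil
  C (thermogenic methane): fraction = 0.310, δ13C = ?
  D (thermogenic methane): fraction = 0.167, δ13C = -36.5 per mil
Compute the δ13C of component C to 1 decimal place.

Isotope mass balance: δ_bulk = Σ fᵢ·δᵢ.
-29.7 = 0.278×(-21.1) + 0.245×(-25.6) + 0.310×δ_C + 0.167×(-36.5)
0.310·δ_C = -29.7 − (-18.233) = -11.467
δ_C = -11.467 / 0.310 = -36.99 per mil

-37.0 per mil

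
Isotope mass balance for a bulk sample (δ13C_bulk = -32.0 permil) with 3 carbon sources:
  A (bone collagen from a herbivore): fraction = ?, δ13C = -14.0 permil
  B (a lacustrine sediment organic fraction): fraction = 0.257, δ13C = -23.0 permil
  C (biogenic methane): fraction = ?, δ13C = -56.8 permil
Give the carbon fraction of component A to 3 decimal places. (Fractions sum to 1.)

0.376

Let f_A and f_C be the unknown fractions; fractions sum to 1 so f_A + f_C = 0.743.
Mass balance: Σ fᵢ·δᵢ = δ_bulk ⇒ f_A·(-14.0) + f_C·(-56.8) = -32.0 − (-5.911) = -26.089
Substitute f_C = 0.743 − f_A:
f_A·(-14.0 − -56.8) = -26.089 − 0.743×(-56.8) = 16.113
f_A = 16.113 / 42.8 = 0.3765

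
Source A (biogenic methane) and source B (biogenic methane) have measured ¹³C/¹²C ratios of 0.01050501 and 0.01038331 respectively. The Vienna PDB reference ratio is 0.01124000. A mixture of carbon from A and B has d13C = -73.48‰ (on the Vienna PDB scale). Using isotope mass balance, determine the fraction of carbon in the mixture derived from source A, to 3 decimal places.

δ_A = (0.01050501/0.01124000 − 1)×1000 = (0.934609 − 1)×1000 = -65.391‰
δ_B = (0.01038331/0.01124000 − 1)×1000 = (0.923782 − 1)×1000 = -76.218‰
f_A = (δ_mix − δ_B)/(δ_A − δ_B) = (-73.48 − (-76.218))/(-65.391 − (-76.218))
f_A = 2.738 / 10.827 = 0.2529

0.253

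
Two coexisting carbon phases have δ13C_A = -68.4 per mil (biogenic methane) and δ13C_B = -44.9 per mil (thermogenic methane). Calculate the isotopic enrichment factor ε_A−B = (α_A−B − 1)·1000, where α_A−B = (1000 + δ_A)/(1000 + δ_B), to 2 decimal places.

α_A−B = (1000 + -68.4) / (1000 + -44.9) = 931.6 / 955.1 = 0.975395
ε_A−B = (0.975395 − 1) × 1000 = -24.605 per mil
(The approximation ε ≈ δ_A − δ_B would give -23.5 per mil.)

-24.60 per mil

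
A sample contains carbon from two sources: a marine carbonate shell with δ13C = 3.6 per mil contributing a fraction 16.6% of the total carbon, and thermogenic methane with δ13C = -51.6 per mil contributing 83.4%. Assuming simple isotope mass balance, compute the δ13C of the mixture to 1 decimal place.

-42.4 per mil

δ_mix = f_A·δ_A + f_B·δ_B
δ_mix = 0.166 × (3.6) + 0.834 × (-51.6)
δ_mix = 0.60 + -43.03 = -42.44 per mil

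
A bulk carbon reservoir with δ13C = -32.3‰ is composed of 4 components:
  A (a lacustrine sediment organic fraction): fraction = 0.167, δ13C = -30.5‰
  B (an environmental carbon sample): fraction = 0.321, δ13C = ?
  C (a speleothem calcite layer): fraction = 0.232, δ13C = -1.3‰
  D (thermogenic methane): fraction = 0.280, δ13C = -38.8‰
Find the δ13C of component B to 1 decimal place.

Isotope mass balance: δ_bulk = Σ fᵢ·δᵢ.
-32.3 = 0.167×(-30.5) + 0.321×δ_B + 0.232×(-1.3) + 0.280×(-38.8)
0.321·δ_B = -32.3 − (-16.259) = -16.041
δ_B = -16.041 / 0.321 = -49.97‰

-50.0‰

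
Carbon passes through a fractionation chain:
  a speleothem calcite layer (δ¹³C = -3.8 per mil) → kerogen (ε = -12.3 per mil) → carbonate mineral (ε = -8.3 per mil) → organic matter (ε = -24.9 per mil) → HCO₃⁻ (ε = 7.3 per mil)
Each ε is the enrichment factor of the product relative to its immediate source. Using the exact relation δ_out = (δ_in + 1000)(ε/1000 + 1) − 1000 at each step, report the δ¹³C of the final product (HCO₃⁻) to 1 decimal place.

step 1: δ = (-3.80 + 1000)·(-12.3/1000 + 1) − 1000 = -16.05 per mil
step 2: δ = (-16.05 + 1000)·(-8.3/1000 + 1) − 1000 = -24.22 per mil
step 3: δ = (-24.22 + 1000)·(-24.9/1000 + 1) − 1000 = -48.52 per mil
step 4: δ = (-48.52 + 1000)·(7.3/1000 + 1) − 1000 = -41.57 per mil

-41.6 per mil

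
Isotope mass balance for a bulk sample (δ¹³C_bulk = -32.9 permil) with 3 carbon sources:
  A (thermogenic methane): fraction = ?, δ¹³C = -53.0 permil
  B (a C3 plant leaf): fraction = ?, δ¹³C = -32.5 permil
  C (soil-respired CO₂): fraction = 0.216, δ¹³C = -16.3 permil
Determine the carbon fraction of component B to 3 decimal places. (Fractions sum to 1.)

0.594

Let f_B and f_A be the unknown fractions; fractions sum to 1 so f_B + f_A = 0.784.
Mass balance: Σ fᵢ·δᵢ = δ_bulk ⇒ f_B·(-32.5) + f_A·(-53.0) = -32.9 − (-3.521) = -29.379
Substitute f_A = 0.784 − f_B:
f_B·(-32.5 − -53.0) = -29.379 − 0.784×(-53.0) = 12.173
f_B = 12.173 / 20.5 = 0.5938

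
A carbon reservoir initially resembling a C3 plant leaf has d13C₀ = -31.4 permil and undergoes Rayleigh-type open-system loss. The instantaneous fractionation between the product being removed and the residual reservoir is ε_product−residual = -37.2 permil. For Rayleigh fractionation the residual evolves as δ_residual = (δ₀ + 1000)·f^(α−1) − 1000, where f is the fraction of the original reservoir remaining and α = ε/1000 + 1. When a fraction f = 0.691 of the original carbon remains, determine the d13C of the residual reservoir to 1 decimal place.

-18.0 permil

Rayleigh residual: δ_res = (δ₀ + 1000)·f^(α−1) − 1000
α = ε/1000 + 1 = 0.96280, so α − 1 = -0.03720
f^(α−1) = 0.691^(-0.03720) = 1.013845
δ_res = (-31.4 + 1000) × 1.013845 − 1000 = 982.010 − 1000 = -17.99 permil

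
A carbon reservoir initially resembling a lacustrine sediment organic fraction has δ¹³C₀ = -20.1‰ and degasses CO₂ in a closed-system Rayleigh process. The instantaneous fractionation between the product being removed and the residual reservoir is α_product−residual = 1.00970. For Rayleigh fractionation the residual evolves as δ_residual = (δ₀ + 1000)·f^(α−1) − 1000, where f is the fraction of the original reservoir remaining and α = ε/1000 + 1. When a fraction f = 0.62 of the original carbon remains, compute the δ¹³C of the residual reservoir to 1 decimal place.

-24.6‰

Rayleigh residual: δ_res = (δ₀ + 1000)·f^(α−1) − 1000
α − 1 = 0.00970
f^(α−1) = 0.62^(0.00970) = 0.995374
δ_res = (-20.1 + 1000) × 0.995374 − 1000 = 975.367 − 1000 = -24.63‰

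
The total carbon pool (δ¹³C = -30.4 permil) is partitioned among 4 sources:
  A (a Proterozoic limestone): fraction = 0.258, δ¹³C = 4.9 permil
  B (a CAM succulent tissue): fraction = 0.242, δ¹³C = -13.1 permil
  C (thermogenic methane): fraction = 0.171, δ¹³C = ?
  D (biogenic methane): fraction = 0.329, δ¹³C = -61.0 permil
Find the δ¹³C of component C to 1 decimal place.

-49.3 permil

Isotope mass balance: δ_bulk = Σ fᵢ·δᵢ.
-30.4 = 0.258×(4.9) + 0.242×(-13.1) + 0.171×δ_C + 0.329×(-61.0)
0.171·δ_C = -30.4 − (-21.975) = -8.425
δ_C = -8.425 / 0.171 = -49.27 permil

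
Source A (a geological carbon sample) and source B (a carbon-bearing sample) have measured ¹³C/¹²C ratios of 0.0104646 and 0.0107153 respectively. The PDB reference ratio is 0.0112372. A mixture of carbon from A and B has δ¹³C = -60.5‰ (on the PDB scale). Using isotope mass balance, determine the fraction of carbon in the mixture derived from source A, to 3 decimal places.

0.630

δ_A = (0.0104646/0.0112372 − 1)×1000 = (0.931246 − 1)×1000 = -68.754‰
δ_B = (0.0107153/0.0112372 − 1)×1000 = (0.953556 − 1)×1000 = -46.444‰
f_A = (δ_mix − δ_B)/(δ_A − δ_B) = (-60.5 − (-46.444))/(-68.754 − (-46.444))
f_A = -14.056 / -22.310 = 0.6300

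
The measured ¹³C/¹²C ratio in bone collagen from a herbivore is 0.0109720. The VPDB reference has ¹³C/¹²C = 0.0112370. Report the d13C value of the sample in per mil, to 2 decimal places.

-23.58 per mil

d13C = (R_sample / R_standard − 1) × 1000
R_sample / R_standard = 0.0109720 / 0.0112370 = 0.976417
d13C = (0.976417 − 1) × 1000 = -23.583 per mil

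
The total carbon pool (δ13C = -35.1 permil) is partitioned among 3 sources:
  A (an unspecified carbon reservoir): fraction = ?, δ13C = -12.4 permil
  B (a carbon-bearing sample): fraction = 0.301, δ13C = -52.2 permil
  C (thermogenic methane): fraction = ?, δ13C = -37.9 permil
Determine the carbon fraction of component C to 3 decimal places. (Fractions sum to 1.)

0.420

Let f_C and f_A be the unknown fractions; fractions sum to 1 so f_C + f_A = 0.699.
Mass balance: Σ fᵢ·δᵢ = δ_bulk ⇒ f_C·(-37.9) + f_A·(-12.4) = -35.1 − (-15.712) = -19.388
Substitute f_A = 0.699 − f_C:
f_C·(-37.9 − -12.4) = -19.388 − 0.699×(-12.4) = -10.720
f_C = -10.720 / -25.5 = 0.4204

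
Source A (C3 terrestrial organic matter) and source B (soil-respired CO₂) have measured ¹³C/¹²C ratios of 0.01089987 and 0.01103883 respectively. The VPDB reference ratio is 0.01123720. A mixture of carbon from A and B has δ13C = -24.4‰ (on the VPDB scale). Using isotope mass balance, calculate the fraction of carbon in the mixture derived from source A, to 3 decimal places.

δ_A = (0.01089987/0.01123720 − 1)×1000 = (0.969981 − 1)×1000 = -30.019‰
δ_B = (0.01103883/0.01123720 − 1)×1000 = (0.982347 − 1)×1000 = -17.653‰
f_A = (δ_mix − δ_B)/(δ_A − δ_B) = (-24.4 − (-17.653))/(-30.019 − (-17.653))
f_A = -6.747 / -12.366 = 0.5456

0.546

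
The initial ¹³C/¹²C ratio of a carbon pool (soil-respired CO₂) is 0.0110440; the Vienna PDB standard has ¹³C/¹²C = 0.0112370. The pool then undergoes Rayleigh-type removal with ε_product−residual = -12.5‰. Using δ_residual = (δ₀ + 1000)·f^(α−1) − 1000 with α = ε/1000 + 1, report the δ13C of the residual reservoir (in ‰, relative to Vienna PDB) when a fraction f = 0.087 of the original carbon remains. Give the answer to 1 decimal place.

δ₀ = (0.0110440/0.0112370 − 1)×1000 = (0.982825 − 1)×1000 = -17.175‰
α − 1 = ε/1000 = -0.0125
f^(α−1) = 0.087^(-0.0125) = 1.030994
δ_res = (-17.175 + 1000) × 1.030994 − 1000 = 1013.286 − 1000 = 13.29‰

13.3‰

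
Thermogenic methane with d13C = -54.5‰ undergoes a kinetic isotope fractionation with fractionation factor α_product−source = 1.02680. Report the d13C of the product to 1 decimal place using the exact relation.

δ_product = (δ_source + 1000)·α − 1000
δ_product = (-54.5 + 1000) × 1.02680 − 1000
δ_product = 970.839 − 1000 = -29.16‰

-29.2‰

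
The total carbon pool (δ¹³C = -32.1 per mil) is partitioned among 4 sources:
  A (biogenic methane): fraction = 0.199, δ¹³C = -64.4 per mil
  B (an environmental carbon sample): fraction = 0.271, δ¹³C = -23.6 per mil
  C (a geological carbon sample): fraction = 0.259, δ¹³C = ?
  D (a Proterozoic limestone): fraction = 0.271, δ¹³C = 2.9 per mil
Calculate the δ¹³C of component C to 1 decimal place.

Isotope mass balance: δ_bulk = Σ fᵢ·δᵢ.
-32.1 = 0.199×(-64.4) + 0.271×(-23.6) + 0.259×δ_C + 0.271×(2.9)
0.259·δ_C = -32.1 − (-18.425) = -13.675
δ_C = -13.675 / 0.259 = -52.80 per mil

-52.8 per mil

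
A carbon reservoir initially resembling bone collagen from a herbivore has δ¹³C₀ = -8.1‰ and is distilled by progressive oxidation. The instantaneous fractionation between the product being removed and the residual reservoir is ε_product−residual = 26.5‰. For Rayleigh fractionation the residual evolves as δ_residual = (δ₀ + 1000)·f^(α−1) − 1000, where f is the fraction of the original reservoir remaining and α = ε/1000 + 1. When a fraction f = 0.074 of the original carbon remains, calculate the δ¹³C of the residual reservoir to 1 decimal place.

Rayleigh residual: δ_res = (δ₀ + 1000)·f^(α−1) − 1000
α = ε/1000 + 1 = 1.02650, so α − 1 = 0.02650
f^(α−1) = 0.074^(0.02650) = 0.933329
δ_res = (-8.1 + 1000) × 0.933329 − 1000 = 925.769 − 1000 = -74.23‰

-74.2‰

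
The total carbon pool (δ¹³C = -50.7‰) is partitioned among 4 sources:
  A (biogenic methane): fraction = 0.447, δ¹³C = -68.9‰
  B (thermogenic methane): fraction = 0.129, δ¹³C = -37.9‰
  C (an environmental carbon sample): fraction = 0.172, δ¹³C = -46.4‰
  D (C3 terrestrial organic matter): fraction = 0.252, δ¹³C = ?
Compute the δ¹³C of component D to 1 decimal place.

Isotope mass balance: δ_bulk = Σ fᵢ·δᵢ.
-50.7 = 0.447×(-68.9) + 0.129×(-37.9) + 0.172×(-46.4) + 0.252×δ_D
0.252·δ_D = -50.7 − (-43.668) = -7.032
δ_D = -7.032 / 0.252 = -27.90‰

-27.9‰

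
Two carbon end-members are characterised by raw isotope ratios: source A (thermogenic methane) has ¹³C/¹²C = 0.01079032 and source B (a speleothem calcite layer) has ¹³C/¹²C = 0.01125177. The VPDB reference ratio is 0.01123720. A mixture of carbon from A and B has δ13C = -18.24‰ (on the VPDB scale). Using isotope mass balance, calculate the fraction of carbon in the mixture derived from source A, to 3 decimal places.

δ_A = (0.01079032/0.01123720 − 1)×1000 = (0.960232 − 1)×1000 = -39.768‰
δ_B = (0.01125177/0.01123720 − 1)×1000 = (1.001297 − 1)×1000 = 1.297‰
f_A = (δ_mix − δ_B)/(δ_A − δ_B) = (-18.24 − (1.297))/(-39.768 − (1.297))
f_A = -19.537 / -41.065 = 0.4758

0.476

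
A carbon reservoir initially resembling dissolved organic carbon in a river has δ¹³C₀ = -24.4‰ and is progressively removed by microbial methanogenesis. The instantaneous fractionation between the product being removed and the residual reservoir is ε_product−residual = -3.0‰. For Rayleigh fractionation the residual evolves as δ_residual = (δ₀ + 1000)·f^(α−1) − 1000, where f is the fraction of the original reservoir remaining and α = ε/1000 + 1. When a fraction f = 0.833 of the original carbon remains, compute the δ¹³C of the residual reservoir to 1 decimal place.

-23.9‰

Rayleigh residual: δ_res = (δ₀ + 1000)·f^(α−1) − 1000
α = ε/1000 + 1 = 0.99700, so α − 1 = -0.00300
f^(α−1) = 0.833^(-0.00300) = 1.000548
δ_res = (-24.4 + 1000) × 1.000548 − 1000 = 976.135 − 1000 = -23.87‰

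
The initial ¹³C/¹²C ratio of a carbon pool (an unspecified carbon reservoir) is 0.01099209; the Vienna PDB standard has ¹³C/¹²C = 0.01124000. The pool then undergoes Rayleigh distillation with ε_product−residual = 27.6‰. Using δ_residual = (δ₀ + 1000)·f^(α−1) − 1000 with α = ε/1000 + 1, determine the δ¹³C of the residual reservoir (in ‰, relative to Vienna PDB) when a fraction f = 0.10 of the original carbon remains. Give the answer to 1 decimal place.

δ₀ = (0.01099209/0.01124000 − 1)×1000 = (0.977944 − 1)×1000 = -22.056‰
α − 1 = ε/1000 = 0.0276
f^(α−1) = 0.10^(0.0276) = 0.938426
δ_res = (-22.056 + 1000) × 0.938426 − 1000 = 917.728 − 1000 = -82.27‰

-82.3‰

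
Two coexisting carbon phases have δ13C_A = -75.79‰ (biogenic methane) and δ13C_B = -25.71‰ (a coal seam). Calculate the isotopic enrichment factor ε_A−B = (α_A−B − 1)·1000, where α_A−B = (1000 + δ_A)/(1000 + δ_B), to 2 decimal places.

-51.40‰

α_A−B = (1000 + -75.79) / (1000 + -25.71) = 924.21 / 974.29 = 0.948598
ε_A−B = (0.948598 − 1) × 1000 = -51.402‰
(The approximation ε ≈ δ_A − δ_B would give -50.08‰.)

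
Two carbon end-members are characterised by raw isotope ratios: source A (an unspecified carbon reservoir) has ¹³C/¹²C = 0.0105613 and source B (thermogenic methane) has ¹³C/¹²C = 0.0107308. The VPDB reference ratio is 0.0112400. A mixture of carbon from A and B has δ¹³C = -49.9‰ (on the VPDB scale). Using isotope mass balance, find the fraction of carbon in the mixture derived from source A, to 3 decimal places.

0.305

δ_A = (0.0105613/0.0112400 − 1)×1000 = (0.939617 − 1)×1000 = -60.383‰
δ_B = (0.0107308/0.0112400 − 1)×1000 = (0.954698 − 1)×1000 = -45.302‰
f_A = (δ_mix − δ_B)/(δ_A − δ_B) = (-49.9 − (-45.302))/(-60.383 − (-45.302))
f_A = -4.598 / -15.080 = 0.3049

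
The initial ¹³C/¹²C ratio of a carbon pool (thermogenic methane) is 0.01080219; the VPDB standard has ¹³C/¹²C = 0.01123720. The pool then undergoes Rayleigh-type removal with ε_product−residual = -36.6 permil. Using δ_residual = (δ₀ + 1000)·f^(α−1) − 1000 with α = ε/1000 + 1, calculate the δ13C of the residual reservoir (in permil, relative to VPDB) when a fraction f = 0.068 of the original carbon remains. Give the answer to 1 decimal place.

60.7 permil

δ₀ = (0.01080219/0.01123720 − 1)×1000 = (0.961288 − 1)×1000 = -38.712 permil
α − 1 = ε/1000 = -0.0366
f^(α−1) = 0.068^(-0.0366) = 1.103393
δ_res = (-38.712 + 1000) × 1.103393 − 1000 = 1060.679 − 1000 = 60.68 permil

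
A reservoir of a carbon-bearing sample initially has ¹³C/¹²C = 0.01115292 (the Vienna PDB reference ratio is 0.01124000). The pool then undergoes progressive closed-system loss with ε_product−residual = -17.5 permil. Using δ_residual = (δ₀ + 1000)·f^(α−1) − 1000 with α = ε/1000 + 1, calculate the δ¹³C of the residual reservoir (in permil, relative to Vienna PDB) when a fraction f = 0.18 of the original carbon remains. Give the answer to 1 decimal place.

δ₀ = (0.01115292/0.01124000 − 1)×1000 = (0.992253 − 1)×1000 = -7.747 permil
α − 1 = ε/1000 = -0.0175
f^(α−1) = 0.18^(-0.0175) = 1.030464
δ_res = (-7.747 + 1000) × 1.030464 − 1000 = 1022.480 − 1000 = 22.48 permil

22.5 permil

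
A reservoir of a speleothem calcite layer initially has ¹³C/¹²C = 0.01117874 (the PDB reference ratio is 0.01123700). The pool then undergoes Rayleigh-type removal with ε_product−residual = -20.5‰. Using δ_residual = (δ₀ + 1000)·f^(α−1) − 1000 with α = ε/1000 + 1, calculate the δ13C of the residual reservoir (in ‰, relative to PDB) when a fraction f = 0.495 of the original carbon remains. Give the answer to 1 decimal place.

9.3‰

δ₀ = (0.01117874/0.01123700 − 1)×1000 = (0.994815 − 1)×1000 = -5.185‰
α − 1 = ε/1000 = -0.0205
f^(α−1) = 0.495^(-0.0205) = 1.014520
δ_res = (-5.185 + 1000) × 1.014520 − 1000 = 1009.260 − 1000 = 9.26‰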